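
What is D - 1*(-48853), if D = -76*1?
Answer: 48777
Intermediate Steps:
D = -76
D - 1*(-48853) = -76 - 1*(-48853) = -76 + 48853 = 48777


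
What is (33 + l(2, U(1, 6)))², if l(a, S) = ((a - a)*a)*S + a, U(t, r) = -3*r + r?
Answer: 1225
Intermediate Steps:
U(t, r) = -2*r
l(a, S) = a (l(a, S) = (0*a)*S + a = 0*S + a = 0 + a = a)
(33 + l(2, U(1, 6)))² = (33 + 2)² = 35² = 1225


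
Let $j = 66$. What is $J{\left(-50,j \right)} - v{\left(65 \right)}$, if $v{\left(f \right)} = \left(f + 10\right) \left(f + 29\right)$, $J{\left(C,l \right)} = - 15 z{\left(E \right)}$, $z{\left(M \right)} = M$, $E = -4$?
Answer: $-6990$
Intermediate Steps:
$J{\left(C,l \right)} = 60$ ($J{\left(C,l \right)} = \left(-15\right) \left(-4\right) = 60$)
$v{\left(f \right)} = \left(10 + f\right) \left(29 + f\right)$
$J{\left(-50,j \right)} - v{\left(65 \right)} = 60 - \left(290 + 65^{2} + 39 \cdot 65\right) = 60 - \left(290 + 4225 + 2535\right) = 60 - 7050 = -6990$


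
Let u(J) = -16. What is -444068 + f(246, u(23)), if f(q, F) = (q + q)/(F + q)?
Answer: -51067574/115 ≈ -4.4407e+5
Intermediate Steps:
f(q, F) = 2*q/(F + q) (f(q, F) = (2*q)/(F + q) = 2*q/(F + q))
-444068 + f(246, u(23)) = -444068 + 2*246/(-16 + 246) = -444068 + 2*246/230 = -444068 + 2*246*(1/230) = -444068 + 246/115 = -51067574/115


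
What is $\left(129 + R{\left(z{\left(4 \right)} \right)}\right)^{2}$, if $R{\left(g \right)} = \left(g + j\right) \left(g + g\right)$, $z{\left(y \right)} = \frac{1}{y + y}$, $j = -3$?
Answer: $\frac{16851025}{1024} \approx 16456.0$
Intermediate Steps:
$z{\left(y \right)} = \frac{1}{2 y}$
$R{\left(g \right)} = 2 g \left(-3 + g\right)$ ($R{\left(g \right)} = \left(g - 3\right) \left(g + g\right) = \left(-3 + g\right) 2 g = 2 g \left(-3 + g\right)$)
$\left(129 + R{\left(z{\left(4 \right)} \right)}\right)^{2} = \left(129 + 2 \frac{1}{2 \cdot 4} \left(-3 + \frac{1}{2 \cdot 4}\right)\right)^{2} = \left(129 + 2 \cdot \frac{1}{2} \cdot \frac{1}{4} \left(-3 + \frac{1}{2} \cdot \frac{1}{4}\right)\right)^{2} = \left(129 + 2 \cdot \frac{1}{8} \left(-3 + \frac{1}{8}\right)\right)^{2} = \left(129 + 2 \cdot \frac{1}{8} \left(- \frac{23}{8}\right)\right)^{2} = \left(129 - \frac{23}{32}\right)^{2} = \left(\frac{4105}{32}\right)^{2} = \frac{16851025}{1024}$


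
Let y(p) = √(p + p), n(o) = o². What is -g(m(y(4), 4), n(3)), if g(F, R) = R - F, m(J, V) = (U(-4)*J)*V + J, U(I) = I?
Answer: -9 - 30*√2 ≈ -51.426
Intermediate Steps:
y(p) = √2*√p (y(p) = √(2*p) = √2*√p)
m(J, V) = J - 4*J*V (m(J, V) = (-4*J)*V + J = -4*J*V + J = J - 4*J*V)
-g(m(y(4), 4), n(3)) = -(3² - √2*√4*(1 - 4*4)) = -(9 - √2*2*(1 - 16)) = -(9 - 2*√2*(-15)) = -(9 - (-30)*√2) = -(9 + 30*√2) = -9 - 30*√2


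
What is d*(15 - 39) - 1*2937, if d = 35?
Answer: -3777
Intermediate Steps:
d*(15 - 39) - 1*2937 = 35*(15 - 39) - 1*2937 = 35*(-24) - 2937 = -840 - 2937 = -3777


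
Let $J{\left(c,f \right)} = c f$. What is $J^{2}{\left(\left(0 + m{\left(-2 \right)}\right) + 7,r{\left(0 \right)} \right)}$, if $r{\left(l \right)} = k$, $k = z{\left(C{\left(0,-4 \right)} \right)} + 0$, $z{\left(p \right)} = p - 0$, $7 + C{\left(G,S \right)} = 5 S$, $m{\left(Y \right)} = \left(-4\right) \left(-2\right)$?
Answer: $164025$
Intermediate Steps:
$m{\left(Y \right)} = 8$
$C{\left(G,S \right)} = -7 + 5 S$
$z{\left(p \right)} = p$ ($z{\left(p \right)} = p + 0 = p$)
$k = -27$ ($k = \left(-7 + 5 \left(-4\right)\right) + 0 = \left(-7 - 20\right) + 0 = -27 + 0 = -27$)
$r{\left(l \right)} = -27$
$J^{2}{\left(\left(0 + m{\left(-2 \right)}\right) + 7,r{\left(0 \right)} \right)} = \left(\left(\left(0 + 8\right) + 7\right) \left(-27\right)\right)^{2} = \left(\left(8 + 7\right) \left(-27\right)\right)^{2} = \left(15 \left(-27\right)\right)^{2} = \left(-405\right)^{2} = 164025$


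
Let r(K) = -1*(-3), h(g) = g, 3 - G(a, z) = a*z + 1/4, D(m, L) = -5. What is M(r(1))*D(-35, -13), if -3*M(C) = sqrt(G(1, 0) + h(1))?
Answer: 5*sqrt(15)/6 ≈ 3.2275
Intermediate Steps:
G(a, z) = 11/4 - a*z (G(a, z) = 3 - (a*z + 1/4) = 3 - (1/4 + a*z) = 3 + (-1/4 - a*z) = 11/4 - a*z)
r(K) = 3
M(C) = -sqrt(15)/6 (M(C) = -sqrt((11/4 - 1*1*0) + 1)/3 = -sqrt((11/4 + 0) + 1)/3 = -sqrt(11/4 + 1)/3 = -sqrt(15)/6)
M(r(1))*D(-35, -13) = -sqrt(15)/6*(-5) = 5*sqrt(15)/6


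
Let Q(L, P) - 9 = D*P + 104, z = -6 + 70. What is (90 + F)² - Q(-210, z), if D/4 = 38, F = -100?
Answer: -9741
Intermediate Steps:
D = 152 (D = 4*38 = 152)
z = 64
Q(L, P) = 113 + 152*P (Q(L, P) = 9 + (152*P + 104) = 9 + (104 + 152*P) = 113 + 152*P)
(90 + F)² - Q(-210, z) = (90 - 100)² - (113 + 152*64) = (-10)² - (113 + 9728) = 100 - 1*9841 = 100 - 9841 = -9741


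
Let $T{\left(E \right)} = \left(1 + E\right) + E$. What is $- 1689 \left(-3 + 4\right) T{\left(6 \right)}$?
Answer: $-21957$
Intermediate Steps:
$T{\left(E \right)} = 1 + 2 E$
$- 1689 \left(-3 + 4\right) T{\left(6 \right)} = - 1689 \left(-3 + 4\right) \left(1 + 2 \cdot 6\right) = - 1689 \cdot 1 \left(1 + 12\right) = - 1689 \cdot 1 \cdot 13 = \left(-1689\right) 13 = -21957$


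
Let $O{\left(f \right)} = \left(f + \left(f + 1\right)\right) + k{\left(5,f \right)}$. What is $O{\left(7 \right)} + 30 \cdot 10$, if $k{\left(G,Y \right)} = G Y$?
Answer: $350$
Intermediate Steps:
$O{\left(f \right)} = 1 + 7 f$ ($O{\left(f \right)} = \left(f + \left(f + 1\right)\right) + 5 f = \left(f + \left(1 + f\right)\right) + 5 f = \left(1 + 2 f\right) + 5 f = 1 + 7 f$)
$O{\left(7 \right)} + 30 \cdot 10 = \left(1 + 7 \cdot 7\right) + 30 \cdot 10 = \left(1 + 49\right) + 300 = 50 + 300 = 350$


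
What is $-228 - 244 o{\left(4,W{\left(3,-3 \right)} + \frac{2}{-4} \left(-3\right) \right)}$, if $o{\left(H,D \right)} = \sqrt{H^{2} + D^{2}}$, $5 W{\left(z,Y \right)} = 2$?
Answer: $-228 - \frac{122 \sqrt{1961}}{5} \approx -1308.5$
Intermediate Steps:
$W{\left(z,Y \right)} = \frac{2}{5}$ ($W{\left(z,Y \right)} = \frac{1}{5} \cdot 2 = \frac{2}{5}$)
$o{\left(H,D \right)} = \sqrt{D^{2} + H^{2}}$
$-228 - 244 o{\left(4,W{\left(3,-3 \right)} + \frac{2}{-4} \left(-3\right) \right)} = -228 - 244 \sqrt{\left(\frac{2}{5} + \frac{2}{-4} \left(-3\right)\right)^{2} + 4^{2}} = -228 - 244 \sqrt{\left(\frac{2}{5} + 2 \left(- \frac{1}{4}\right) \left(-3\right)\right)^{2} + 16} = -228 - 244 \sqrt{\left(\frac{2}{5} - - \frac{3}{2}\right)^{2} + 16} = -228 - 244 \sqrt{\left(\frac{2}{5} + \frac{3}{2}\right)^{2} + 16} = -228 - 244 \sqrt{\left(\frac{19}{10}\right)^{2} + 16} = -228 - 244 \sqrt{\frac{361}{100} + 16} = -228 - 244 \sqrt{\frac{1961}{100}} = -228 - 244 \frac{\sqrt{1961}}{10} = -228 - \frac{122 \sqrt{1961}}{5}$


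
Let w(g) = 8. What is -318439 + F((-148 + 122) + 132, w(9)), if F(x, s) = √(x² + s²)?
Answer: -318439 + 10*√113 ≈ -3.1833e+5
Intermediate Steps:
F(x, s) = √(s² + x²)
-318439 + F((-148 + 122) + 132, w(9)) = -318439 + √(8² + ((-148 + 122) + 132)²) = -318439 + √(64 + (-26 + 132)²) = -318439 + √(64 + 106²) = -318439 + √(64 + 11236) = -318439 + √11300 = -318439 + 10*√113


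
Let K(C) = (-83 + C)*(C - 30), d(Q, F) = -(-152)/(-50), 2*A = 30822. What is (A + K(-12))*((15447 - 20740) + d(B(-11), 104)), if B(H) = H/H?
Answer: -2568711801/25 ≈ -1.0275e+8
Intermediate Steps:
A = 15411 (A = (½)*30822 = 15411)
B(H) = 1
d(Q, F) = -76/25 (d(Q, F) = -(-152)*(-1)/50 = -1*76/25 = -76/25)
K(C) = (-83 + C)*(-30 + C)
(A + K(-12))*((15447 - 20740) + d(B(-11), 104)) = (15411 + (2490 + (-12)² - 113*(-12)))*((15447 - 20740) - 76/25) = (15411 + (2490 + 144 + 1356))*(-5293 - 76/25) = (15411 + 3990)*(-132401/25) = 19401*(-132401/25) = -2568711801/25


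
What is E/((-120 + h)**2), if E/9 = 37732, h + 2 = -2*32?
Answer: 9433/961 ≈ 9.8158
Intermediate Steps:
h = -66 (h = -2 - 2*32 = -2 - 64 = -66)
E = 339588 (E = 9*37732 = 339588)
E/((-120 + h)**2) = 339588/((-120 - 66)**2) = 339588/((-186)**2) = 339588/34596 = 339588*(1/34596) = 9433/961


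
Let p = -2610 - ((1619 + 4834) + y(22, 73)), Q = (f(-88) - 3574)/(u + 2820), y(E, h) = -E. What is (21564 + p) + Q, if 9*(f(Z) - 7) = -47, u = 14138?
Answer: 955626578/76311 ≈ 12523.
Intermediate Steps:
f(Z) = 16/9 (f(Z) = 7 + (⅑)*(-47) = 7 - 47/9 = 16/9)
Q = -16075/76311 (Q = (16/9 - 3574)/(14138 + 2820) = -32150/9/16958 = -32150/9*1/16958 = -16075/76311 ≈ -0.21065)
p = -9041 (p = -2610 - ((1619 + 4834) - 1*22) = -2610 - (6453 - 22) = -2610 - 1*6431 = -2610 - 6431 = -9041)
(21564 + p) + Q = (21564 - 9041) - 16075/76311 = 12523 - 16075/76311 = 955626578/76311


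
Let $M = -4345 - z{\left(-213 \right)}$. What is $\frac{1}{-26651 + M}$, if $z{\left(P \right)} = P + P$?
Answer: $- \frac{1}{30570} \approx -3.2712 \cdot 10^{-5}$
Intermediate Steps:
$z{\left(P \right)} = 2 P$
$M = -3919$ ($M = -4345 - 2 \left(-213\right) = -4345 - -426 = -4345 + 426 = -3919$)
$\frac{1}{-26651 + M} = \frac{1}{-26651 - 3919} = \frac{1}{-30570} = - \frac{1}{30570}$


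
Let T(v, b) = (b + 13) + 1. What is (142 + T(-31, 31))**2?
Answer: 34969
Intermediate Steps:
T(v, b) = 14 + b (T(v, b) = (13 + b) + 1 = 14 + b)
(142 + T(-31, 31))**2 = (142 + (14 + 31))**2 = (142 + 45)**2 = 187**2 = 34969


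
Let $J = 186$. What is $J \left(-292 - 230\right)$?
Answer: $-97092$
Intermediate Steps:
$J \left(-292 - 230\right) = 186 \left(-292 - 230\right) = 186 \left(-522\right) = -97092$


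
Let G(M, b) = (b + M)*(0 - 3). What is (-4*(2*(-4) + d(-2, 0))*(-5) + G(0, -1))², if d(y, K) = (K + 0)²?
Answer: 24649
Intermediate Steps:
d(y, K) = K²
G(M, b) = -3*M - 3*b (G(M, b) = (M + b)*(-3) = -3*M - 3*b)
(-4*(2*(-4) + d(-2, 0))*(-5) + G(0, -1))² = (-4*(2*(-4) + 0²)*(-5) + (-3*0 - 3*(-1)))² = (-4*(-8 + 0)*(-5) + (0 + 3))² = (-4*(-8)*(-5) + 3)² = (32*(-5) + 3)² = (-160 + 3)² = (-157)² = 24649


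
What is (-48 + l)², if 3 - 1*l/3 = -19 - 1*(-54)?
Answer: 20736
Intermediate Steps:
l = -96 (l = 9 - 3*(-19 - 1*(-54)) = 9 - 3*(-19 + 54) = 9 - 3*35 = 9 - 105 = -96)
(-48 + l)² = (-48 - 96)² = (-144)² = 20736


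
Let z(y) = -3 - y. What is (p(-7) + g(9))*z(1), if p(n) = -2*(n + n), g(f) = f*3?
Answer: -220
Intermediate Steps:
g(f) = 3*f
p(n) = -4*n
(p(-7) + g(9))*z(1) = (-4*(-7) + 3*9)*(-3 - 1*1) = (28 + 27)*(-3 - 1) = 55*(-4) = -220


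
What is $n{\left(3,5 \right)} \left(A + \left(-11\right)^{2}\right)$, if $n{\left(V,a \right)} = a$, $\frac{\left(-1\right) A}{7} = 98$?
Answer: $-2825$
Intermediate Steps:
$A = -686$ ($A = \left(-7\right) 98 = -686$)
$n{\left(3,5 \right)} \left(A + \left(-11\right)^{2}\right) = 5 \left(-686 + \left(-11\right)^{2}\right) = 5 \left(-686 + 121\right) = 5 \left(-565\right) = -2825$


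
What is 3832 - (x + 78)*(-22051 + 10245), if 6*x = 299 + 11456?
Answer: 72163865/3 ≈ 2.4055e+7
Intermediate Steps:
x = 11755/6 (x = (299 + 11456)/6 = (1/6)*11755 = 11755/6 ≈ 1959.2)
3832 - (x + 78)*(-22051 + 10245) = 3832 - (11755/6 + 78)*(-22051 + 10245) = 3832 - 12223*(-11806)/6 = 3832 - 1*(-72152369/3) = 3832 + 72152369/3 = 72163865/3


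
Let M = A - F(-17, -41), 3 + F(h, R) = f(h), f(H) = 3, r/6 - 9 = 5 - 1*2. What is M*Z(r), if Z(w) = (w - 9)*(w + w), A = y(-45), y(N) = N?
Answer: -408240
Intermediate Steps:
r = 72 (r = 54 + 6*(5 - 1*2) = 54 + 6*(5 - 2) = 54 + 6*3 = 54 + 18 = 72)
F(h, R) = 0 (F(h, R) = -3 + 3 = 0)
A = -45
Z(w) = 2*w*(-9 + w) (Z(w) = (-9 + w)*(2*w) = 2*w*(-9 + w))
M = -45 (M = -45 - 1*0 = -45 + 0 = -45)
M*Z(r) = -90*72*(-9 + 72) = -90*72*63 = -45*9072 = -408240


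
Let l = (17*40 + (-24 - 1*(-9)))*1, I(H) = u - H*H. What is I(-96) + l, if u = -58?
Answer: -8609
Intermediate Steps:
I(H) = -58 - H² (I(H) = -58 - H*H = -58 - H²)
l = 665 (l = (680 + (-24 + 9))*1 = (680 - 15)*1 = 665*1 = 665)
I(-96) + l = (-58 - 1*(-96)²) + 665 = (-58 - 1*9216) + 665 = (-58 - 9216) + 665 = -9274 + 665 = -8609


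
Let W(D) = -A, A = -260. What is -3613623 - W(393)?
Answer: -3613883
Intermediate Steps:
W(D) = 260 (W(D) = -1*(-260) = 260)
-3613623 - W(393) = -3613623 - 1*260 = -3613623 - 260 = -3613883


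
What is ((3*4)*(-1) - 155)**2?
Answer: 27889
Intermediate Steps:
((3*4)*(-1) - 155)**2 = (12*(-1) - 155)**2 = (-12 - 155)**2 = (-167)**2 = 27889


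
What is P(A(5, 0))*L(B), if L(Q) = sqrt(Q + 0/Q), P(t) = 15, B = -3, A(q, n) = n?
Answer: 15*I*sqrt(3) ≈ 25.981*I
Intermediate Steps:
L(Q) = sqrt(Q) (L(Q) = sqrt(Q + 0) = sqrt(Q))
P(A(5, 0))*L(B) = 15*sqrt(-3) = 15*(I*sqrt(3)) = 15*I*sqrt(3)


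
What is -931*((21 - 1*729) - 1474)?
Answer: 2031442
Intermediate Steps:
-931*((21 - 1*729) - 1474) = -931*((21 - 729) - 1474) = -931*(-708 - 1474) = -931*(-2182) = -1*(-2031442) = 2031442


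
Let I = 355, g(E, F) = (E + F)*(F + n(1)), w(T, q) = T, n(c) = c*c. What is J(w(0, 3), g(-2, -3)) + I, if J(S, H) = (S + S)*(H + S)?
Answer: 355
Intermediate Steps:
n(c) = c**2
g(E, F) = (1 + F)*(E + F) (g(E, F) = (E + F)*(F + 1**2) = (E + F)*(F + 1) = (E + F)*(1 + F) = (1 + F)*(E + F))
J(S, H) = 2*S*(H + S) (J(S, H) = (2*S)*(H + S) = 2*S*(H + S))
J(w(0, 3), g(-2, -3)) + I = 2*0*((-2 - 3 + (-3)**2 - 2*(-3)) + 0) + 355 = 2*0*((-2 - 3 + 9 + 6) + 0) + 355 = 2*0*(10 + 0) + 355 = 2*0*10 + 355 = 0 + 355 = 355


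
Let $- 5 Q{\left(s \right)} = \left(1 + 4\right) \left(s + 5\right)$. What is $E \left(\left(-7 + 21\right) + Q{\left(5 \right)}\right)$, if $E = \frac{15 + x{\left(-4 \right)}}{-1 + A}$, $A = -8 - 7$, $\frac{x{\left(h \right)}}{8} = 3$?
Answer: $- \frac{39}{4} \approx -9.75$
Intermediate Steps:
$x{\left(h \right)} = 24$ ($x{\left(h \right)} = 8 \cdot 3 = 24$)
$Q{\left(s \right)} = -5 - s$ ($Q{\left(s \right)} = - \frac{\left(1 + 4\right) \left(s + 5\right)}{5} = - \frac{5 \left(5 + s\right)}{5} = - \frac{25 + 5 s}{5} = -5 - s$)
$A = -15$ ($A = -8 - 7 = -15$)
$E = - \frac{39}{16}$ ($E = \frac{15 + 24}{-1 - 15} = \frac{39}{-16} = 39 \left(- \frac{1}{16}\right) = - \frac{39}{16} \approx -2.4375$)
$E \left(\left(-7 + 21\right) + Q{\left(5 \right)}\right) = - \frac{39 \left(\left(-7 + 21\right) - 10\right)}{16} = - \frac{39 \left(14 - 10\right)}{16} = \left(- \frac{39}{16}\right) 4 = - \frac{39}{4}$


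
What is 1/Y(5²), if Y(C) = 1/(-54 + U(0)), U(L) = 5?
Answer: -49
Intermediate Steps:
Y(C) = -1/49 (Y(C) = 1/(-54 + 5) = 1/(-49) = -1/49)
1/Y(5²) = 1/(-1/49) = -49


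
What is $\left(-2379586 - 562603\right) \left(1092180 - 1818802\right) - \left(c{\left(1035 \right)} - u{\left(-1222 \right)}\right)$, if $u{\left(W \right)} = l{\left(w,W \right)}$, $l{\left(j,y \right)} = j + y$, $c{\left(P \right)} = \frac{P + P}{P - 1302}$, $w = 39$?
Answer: $\frac{190269473640065}{89} \approx 2.1379 \cdot 10^{12}$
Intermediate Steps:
$c{\left(P \right)} = \frac{2 P}{-1302 + P}$
$u{\left(W \right)} = 39 + W$
$\left(-2379586 - 562603\right) \left(1092180 - 1818802\right) - \left(c{\left(1035 \right)} - u{\left(-1222 \right)}\right) = \left(-2379586 - 562603\right) \left(1092180 - 1818802\right) - \left(2 \cdot 1035 \frac{1}{-1302 + 1035} - \left(39 - 1222\right)\right) = \left(-2942189\right) \left(-726622\right) - \left(2 \cdot 1035 \frac{1}{-267} - -1183\right) = 2137859255558 - \left(2 \cdot 1035 \left(- \frac{1}{267}\right) + 1183\right) = 2137859255558 - \left(- \frac{690}{89} + 1183\right) = 2137859255558 - \frac{104597}{89} = \frac{190269473640065}{89}$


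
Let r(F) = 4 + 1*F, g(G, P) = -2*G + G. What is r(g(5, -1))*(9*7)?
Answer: -63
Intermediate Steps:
g(G, P) = -G
r(F) = 4 + F
r(g(5, -1))*(9*7) = (4 - 1*5)*(9*7) = (4 - 5)*63 = -1*63 = -63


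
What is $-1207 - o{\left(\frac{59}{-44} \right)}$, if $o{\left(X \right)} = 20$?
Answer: $-1227$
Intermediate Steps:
$-1207 - o{\left(\frac{59}{-44} \right)} = -1207 - 20 = -1227$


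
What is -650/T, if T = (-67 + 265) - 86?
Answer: -325/56 ≈ -5.8036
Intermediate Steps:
T = 112 (T = 198 - 86 = 112)
-650/T = -650/112 = -650*1/112 = -325/56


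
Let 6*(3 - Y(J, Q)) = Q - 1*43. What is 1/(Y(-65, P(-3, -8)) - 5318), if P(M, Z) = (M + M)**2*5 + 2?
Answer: -6/32029 ≈ -0.00018733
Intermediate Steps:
P(M, Z) = 2 + 20*M**2 (P(M, Z) = (2*M)**2*5 + 2 = (4*M**2)*5 + 2 = 20*M**2 + 2 = 2 + 20*M**2)
Y(J, Q) = 61/6 - Q/6 (Y(J, Q) = 3 - (Q - 1*43)/6 = 3 - (Q - 43)/6 = 3 - (-43 + Q)/6 = 3 + (43/6 - Q/6) = 61/6 - Q/6)
1/(Y(-65, P(-3, -8)) - 5318) = 1/((61/6 - (2 + 20*(-3)**2)/6) - 5318) = 1/((61/6 - (2 + 20*9)/6) - 5318) = 1/((61/6 - (2 + 180)/6) - 5318) = 1/((61/6 - 1/6*182) - 5318) = 1/((61/6 - 91/3) - 5318) = 1/(-121/6 - 5318) = 1/(-32029/6) = -6/32029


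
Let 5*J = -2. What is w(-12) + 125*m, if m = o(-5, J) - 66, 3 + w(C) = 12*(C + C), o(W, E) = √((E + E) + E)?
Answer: -8541 + 25*I*√30 ≈ -8541.0 + 136.93*I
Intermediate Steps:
J = -⅖ (J = (⅕)*(-2) = -⅖ ≈ -0.40000)
o(W, E) = √3*√E (o(W, E) = √(2*E + E) = √(3*E) = √3*√E)
w(C) = -3 + 24*C (w(C) = -3 + 12*(C + C) = -3 + 12*(2*C) = -3 + 24*C)
m = -66 + I*√30/5 (m = √3*√(-⅖) - 66 = √3*(I*√10/5) - 66 = I*√30/5 - 66 = -66 + I*√30/5 ≈ -66.0 + 1.0954*I)
w(-12) + 125*m = (-3 + 24*(-12)) + 125*(-66 + I*√30/5) = (-3 - 288) + (-8250 + 25*I*√30) = -291 + (-8250 + 25*I*√30) = -8541 + 25*I*√30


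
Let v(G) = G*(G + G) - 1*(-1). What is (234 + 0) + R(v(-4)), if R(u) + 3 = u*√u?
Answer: 231 + 33*√33 ≈ 420.57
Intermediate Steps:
v(G) = 1 + 2*G² (v(G) = G*(2*G) + 1 = 2*G² + 1 = 1 + 2*G²)
R(u) = -3 + u^(3/2) (R(u) = -3 + u*√u = -3 + u^(3/2))
(234 + 0) + R(v(-4)) = (234 + 0) + (-3 + (1 + 2*(-4)²)^(3/2)) = 234 + (-3 + (1 + 2*16)^(3/2)) = 234 + (-3 + (1 + 32)^(3/2)) = 234 + (-3 + 33^(3/2)) = 234 + (-3 + 33*√33) = 231 + 33*√33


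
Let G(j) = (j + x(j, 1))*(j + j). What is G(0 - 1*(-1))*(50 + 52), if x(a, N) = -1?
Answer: 0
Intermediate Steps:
G(j) = 2*j*(-1 + j) (G(j) = (j - 1)*(j + j) = (-1 + j)*(2*j) = 2*j*(-1 + j))
G(0 - 1*(-1))*(50 + 52) = (2*(0 - 1*(-1))*(-1 + (0 - 1*(-1))))*(50 + 52) = (2*(0 + 1)*(-1 + (0 + 1)))*102 = (2*1*(-1 + 1))*102 = (2*1*0)*102 = 0*102 = 0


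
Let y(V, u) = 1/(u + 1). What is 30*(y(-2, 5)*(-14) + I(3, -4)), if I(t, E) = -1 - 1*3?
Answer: -190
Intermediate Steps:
I(t, E) = -4 (I(t, E) = -1 - 3 = -4)
y(V, u) = 1/(1 + u)
30*(y(-2, 5)*(-14) + I(3, -4)) = 30*(-14/(1 + 5) - 4) = 30*(-14/6 - 4) = 30*((⅙)*(-14) - 4) = 30*(-7/3 - 4) = 30*(-19/3) = -190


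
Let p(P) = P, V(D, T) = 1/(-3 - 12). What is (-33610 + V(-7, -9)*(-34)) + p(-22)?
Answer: -504446/15 ≈ -33630.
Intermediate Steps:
V(D, T) = -1/15 (V(D, T) = 1/(-15) = -1/15)
(-33610 + V(-7, -9)*(-34)) + p(-22) = (-33610 - 1/15*(-34)) - 22 = (-33610 + 34/15) - 22 = -504116/15 - 22 = -504446/15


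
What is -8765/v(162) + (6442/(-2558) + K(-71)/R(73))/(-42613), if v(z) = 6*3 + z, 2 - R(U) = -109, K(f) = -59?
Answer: -3535050777343/72596699964 ≈ -48.694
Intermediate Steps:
R(U) = 111 (R(U) = 2 - 1*(-109) = 2 + 109 = 111)
v(z) = 18 + z
-8765/v(162) + (6442/(-2558) + K(-71)/R(73))/(-42613) = -8765/(18 + 162) + (6442/(-2558) - 59/111)/(-42613) = -8765/180 + (6442*(-1/2558) - 59*1/111)*(-1/42613) = -8765*1/180 + (-3221/1279 - 59/111)*(-1/42613) = -1753/36 - 432992/141969*(-1/42613) = -1753/36 + 432992/6049724997 = -3535050777343/72596699964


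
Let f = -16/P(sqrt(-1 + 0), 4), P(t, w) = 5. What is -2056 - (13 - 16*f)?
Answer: -10601/5 ≈ -2120.2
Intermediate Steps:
f = -16/5 ≈ -3.2000
-2056 - (13 - 16*f) = -2056 - (13 - 16*(-16/5)) = -2056 - (13 + 256/5) = -2056 - 1*321/5 = -2056 - 321/5 = -10601/5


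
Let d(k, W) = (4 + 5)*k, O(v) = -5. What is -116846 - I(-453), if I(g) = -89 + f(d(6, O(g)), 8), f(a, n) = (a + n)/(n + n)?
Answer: -934087/8 ≈ -1.1676e+5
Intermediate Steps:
d(k, W) = 9*k
f(a, n) = (a + n)/(2*n) (f(a, n) = (a + n)/((2*n)) = (a + n)*(1/(2*n)) = (a + n)/(2*n))
I(g) = -681/8 (I(g) = -89 + (½)*(9*6 + 8)/8 = -89 + (½)*(⅛)*(54 + 8) = -89 + (½)*(⅛)*62 = -89 + 31/8 = -681/8)
-116846 - I(-453) = -116846 - 1*(-681/8) = -116846 + 681/8 = -934087/8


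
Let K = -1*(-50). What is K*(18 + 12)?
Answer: 1500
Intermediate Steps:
K = 50
K*(18 + 12) = 50*(18 + 12) = 50*30 = 1500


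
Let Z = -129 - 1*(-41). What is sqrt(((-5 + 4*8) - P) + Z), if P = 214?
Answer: 5*I*sqrt(11) ≈ 16.583*I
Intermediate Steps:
Z = -88 (Z = -129 + 41 = -88)
sqrt(((-5 + 4*8) - P) + Z) = sqrt(((-5 + 4*8) - 1*214) - 88) = sqrt(((-5 + 32) - 214) - 88) = sqrt((27 - 214) - 88) = sqrt(-187 - 88) = sqrt(-275) = 5*I*sqrt(11)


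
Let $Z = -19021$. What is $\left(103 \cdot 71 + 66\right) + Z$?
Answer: $-11642$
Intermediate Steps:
$\left(103 \cdot 71 + 66\right) + Z = \left(103 \cdot 71 + 66\right) - 19021 = \left(7313 + 66\right) - 19021 = 7379 - 19021 = -11642$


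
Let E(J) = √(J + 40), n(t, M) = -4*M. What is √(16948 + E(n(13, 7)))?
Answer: √(16948 + 2*√3) ≈ 130.20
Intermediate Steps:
E(J) = √(40 + J)
√(16948 + E(n(13, 7))) = √(16948 + √(40 - 4*7)) = √(16948 + √(40 - 28)) = √(16948 + √12) = √(16948 + 2*√3)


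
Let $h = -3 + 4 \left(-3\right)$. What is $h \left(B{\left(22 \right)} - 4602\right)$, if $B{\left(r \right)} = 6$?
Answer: $68940$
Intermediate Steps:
$h = -15$ ($h = -3 - 12 = -15$)
$h \left(B{\left(22 \right)} - 4602\right) = - 15 \left(6 - 4602\right) = \left(-15\right) \left(-4596\right) = 68940$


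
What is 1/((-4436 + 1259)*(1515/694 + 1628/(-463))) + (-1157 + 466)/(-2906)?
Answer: 941374741541/3955023860094 ≈ 0.23802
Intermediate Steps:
1/((-4436 + 1259)*(1515/694 + 1628/(-463))) + (-1157 + 466)/(-2906) = 1/((-3177)*(1515*(1/694) + 1628*(-1/463))) - 691*(-1/2906) = -1/(3177*(1515/694 - 1628/463)) + 691/2906 = -1/(3177*(-428387/321322)) + 691/2906 = -1/3177*(-321322/428387) + 691/2906 = 321322/1360985499 + 691/2906 = 941374741541/3955023860094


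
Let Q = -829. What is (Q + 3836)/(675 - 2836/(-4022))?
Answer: 6047077/1358843 ≈ 4.4502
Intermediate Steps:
(Q + 3836)/(675 - 2836/(-4022)) = (-829 + 3836)/(675 - 2836/(-4022)) = 3007/(675 - 2836*(-1/4022)) = 3007/(675 + 1418/2011) = 3007/(1358843/2011) = 3007*(2011/1358843) = 6047077/1358843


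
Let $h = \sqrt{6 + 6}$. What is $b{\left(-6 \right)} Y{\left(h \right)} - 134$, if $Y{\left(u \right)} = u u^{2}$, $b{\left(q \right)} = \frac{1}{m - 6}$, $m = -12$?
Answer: $-134 - \frac{4 \sqrt{3}}{3} \approx -136.31$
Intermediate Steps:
$h = 2 \sqrt{3}$ ($h = \sqrt{12} = 2 \sqrt{3} \approx 3.4641$)
$b{\left(q \right)} = - \frac{1}{18}$ ($b{\left(q \right)} = \frac{1}{-12 - 6} = \frac{1}{-18} = - \frac{1}{18}$)
$Y{\left(u \right)} = u^{3}$
$b{\left(-6 \right)} Y{\left(h \right)} - 134 = - \frac{\left(2 \sqrt{3}\right)^{3}}{18} - 134 = - \frac{24 \sqrt{3}}{18} - 134 = - \frac{4 \sqrt{3}}{3} - 134 = -134 - \frac{4 \sqrt{3}}{3}$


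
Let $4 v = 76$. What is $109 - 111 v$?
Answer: $-2000$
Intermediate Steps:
$v = 19$ ($v = \frac{1}{4} \cdot 76 = 19$)
$109 - 111 v = 109 - 2109 = -2000$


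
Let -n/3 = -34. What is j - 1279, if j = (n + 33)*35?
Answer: 3446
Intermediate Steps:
n = 102 (n = -3*(-34) = 102)
j = 4725 (j = (102 + 33)*35 = 135*35 = 4725)
j - 1279 = 4725 - 1279 = 3446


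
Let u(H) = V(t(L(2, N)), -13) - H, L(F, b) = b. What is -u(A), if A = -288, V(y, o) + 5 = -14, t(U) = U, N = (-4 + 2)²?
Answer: -269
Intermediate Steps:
N = 4 (N = (-2)² = 4)
V(y, o) = -19 (V(y, o) = -5 - 14 = -19)
u(H) = -19 - H
-u(A) = -(-19 - 1*(-288)) = -(-19 + 288) = -1*269 = -269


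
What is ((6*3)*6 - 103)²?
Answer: 25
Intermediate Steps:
((6*3)*6 - 103)² = (18*6 - 103)² = (108 - 103)² = 5² = 25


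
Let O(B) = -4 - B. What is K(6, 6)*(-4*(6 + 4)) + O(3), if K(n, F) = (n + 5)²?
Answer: -4847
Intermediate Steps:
K(n, F) = (5 + n)²
K(6, 6)*(-4*(6 + 4)) + O(3) = (5 + 6)²*(-4*(6 + 4)) + (-4 - 1*3) = 11²*(-4*10) + (-4 - 3) = 121*(-40) - 7 = -4840 - 7 = -4847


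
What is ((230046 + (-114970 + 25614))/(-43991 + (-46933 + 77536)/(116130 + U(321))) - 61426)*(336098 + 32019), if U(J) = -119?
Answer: -57702034420238894473/2551704649 ≈ -2.2613e+10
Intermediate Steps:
((230046 + (-114970 + 25614))/(-43991 + (-46933 + 77536)/(116130 + U(321))) - 61426)*(336098 + 32019) = ((230046 + (-114970 + 25614))/(-43991 + (-46933 + 77536)/(116130 - 119)) - 61426)*(336098 + 32019) = ((230046 - 89356)/(-43991 + 30603/116011) - 61426)*368117 = (140690/(-43991 + 30603*(1/116011)) - 61426)*368117 = (140690/(-43991 + 30603/116011) - 61426)*368117 = (140690/(-5103409298/116011) - 61426)*368117 = (140690*(-116011/5103409298) - 61426)*368117 = (-8160793795/2551704649 - 61426)*368117 = -156749170563269/2551704649*368117 = -57702034420238894473/2551704649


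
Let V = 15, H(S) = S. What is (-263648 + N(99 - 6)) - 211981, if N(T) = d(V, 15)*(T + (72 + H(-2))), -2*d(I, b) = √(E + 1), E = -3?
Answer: -475629 - 163*I*√2/2 ≈ -4.7563e+5 - 115.26*I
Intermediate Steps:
d(I, b) = -I*√2/2 (d(I, b) = -√(-3 + 1)/2 = -I*√2/2)
N(T) = -I*√2*(70 + T)/2 (N(T) = (-I*√2/2)*(T + (72 - 2)) = (-I*√2/2)*(T + 70) = (-I*√2/2)*(70 + T) = -I*√2*(70 + T)/2)
(-263648 + N(99 - 6)) - 211981 = (-263648 + I*√2*(-70 - (99 - 6))/2) - 211981 = (-263648 + I*√2*(-70 - 1*93)/2) - 211981 = (-263648 + I*√2*(-70 - 93)/2) - 211981 = (-263648 + (½)*I*√2*(-163)) - 211981 = (-263648 - 163*I*√2/2) - 211981 = -475629 - 163*I*√2/2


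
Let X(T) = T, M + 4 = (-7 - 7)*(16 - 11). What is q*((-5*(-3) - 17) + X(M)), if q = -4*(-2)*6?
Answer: -3648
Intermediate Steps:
M = -74 (M = -4 + (-7 - 7)*(16 - 11) = -4 - 14*5 = -4 - 70 = -74)
q = 48 (q = 8*6 = 48)
q*((-5*(-3) - 17) + X(M)) = 48*((-5*(-3) - 17) - 74) = 48*((15 - 17) - 74) = 48*(-2 - 74) = 48*(-76) = -3648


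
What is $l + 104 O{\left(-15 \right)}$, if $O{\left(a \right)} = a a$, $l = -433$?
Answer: $22967$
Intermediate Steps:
$O{\left(a \right)} = a^{2}$
$l + 104 O{\left(-15 \right)} = -433 + 104 \left(-15\right)^{2} = -433 + 104 \cdot 225 = -433 + 23400 = 22967$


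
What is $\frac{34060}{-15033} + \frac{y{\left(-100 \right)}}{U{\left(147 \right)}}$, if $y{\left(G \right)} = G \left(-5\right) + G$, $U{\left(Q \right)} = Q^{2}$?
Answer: $- \frac{243329780}{108282699} \approx -2.2472$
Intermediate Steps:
$y{\left(G \right)} = - 4 G$ ($y{\left(G \right)} = - 5 G + G = - 4 G$)
$\frac{34060}{-15033} + \frac{y{\left(-100 \right)}}{U{\left(147 \right)}} = \frac{34060}{-15033} + \frac{\left(-4\right) \left(-100\right)}{147^{2}} = 34060 \left(- \frac{1}{15033}\right) + \frac{400}{21609} = - \frac{34060}{15033} + 400 \cdot \frac{1}{21609} = - \frac{34060}{15033} + \frac{400}{21609} = - \frac{243329780}{108282699}$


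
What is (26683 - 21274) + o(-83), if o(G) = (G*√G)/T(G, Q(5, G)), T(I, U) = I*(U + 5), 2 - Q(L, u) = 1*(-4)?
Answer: 5409 + I*√83/11 ≈ 5409.0 + 0.82822*I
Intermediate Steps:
Q(L, u) = 6 (Q(L, u) = 2 - (-4) = 2 - 1*(-4) = 2 + 4 = 6)
T(I, U) = I*(5 + U)
o(G) = √G/11 (o(G) = (G*√G)/((G*(5 + 6))) = G^(3/2)/((G*11)) = G^(3/2)/((11*G)) = G^(3/2)*(1/(11*G)) = √G/11)
(26683 - 21274) + o(-83) = (26683 - 21274) + √(-83)/11 = 5409 + (I*√83)/11 = 5409 + I*√83/11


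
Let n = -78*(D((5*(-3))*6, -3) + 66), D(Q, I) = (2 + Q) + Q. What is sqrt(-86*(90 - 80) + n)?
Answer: 2*sqrt(1969) ≈ 88.747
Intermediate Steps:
D(Q, I) = 2 + 2*Q
n = 8736 (n = -78*((2 + 2*((5*(-3))*6)) + 66) = -78*((2 + 2*(-15*6)) + 66) = -78*((2 + 2*(-90)) + 66) = -78*((2 - 180) + 66) = -78*(-178 + 66) = -78*(-112) = 8736)
sqrt(-86*(90 - 80) + n) = sqrt(-86*(90 - 80) + 8736) = sqrt(-86*10 + 8736) = sqrt(-860 + 8736) = sqrt(7876) = 2*sqrt(1969)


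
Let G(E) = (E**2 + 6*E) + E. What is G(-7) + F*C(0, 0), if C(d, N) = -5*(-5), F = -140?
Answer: -3500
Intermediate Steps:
C(d, N) = 25
G(E) = E**2 + 7*E
G(-7) + F*C(0, 0) = -7*(7 - 7) - 140*25 = -7*0 - 3500 = 0 - 3500 = -3500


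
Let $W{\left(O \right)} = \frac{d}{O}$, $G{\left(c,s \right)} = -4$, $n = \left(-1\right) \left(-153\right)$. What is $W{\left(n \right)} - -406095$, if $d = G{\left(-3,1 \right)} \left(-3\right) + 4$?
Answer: $\frac{62132551}{153} \approx 4.061 \cdot 10^{5}$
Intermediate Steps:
$n = 153$
$d = 16$ ($d = \left(-4\right) \left(-3\right) + 4 = 12 + 4 = 16$)
$W{\left(O \right)} = \frac{16}{O}$
$W{\left(n \right)} - -406095 = \frac{16}{153} - -406095 = 16 \cdot \frac{1}{153} + 406095 = \frac{16}{153} + 406095 = \frac{62132551}{153}$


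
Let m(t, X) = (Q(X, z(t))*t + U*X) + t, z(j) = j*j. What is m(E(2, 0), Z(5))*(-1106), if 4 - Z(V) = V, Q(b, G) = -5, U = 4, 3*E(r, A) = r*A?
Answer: 4424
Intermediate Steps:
E(r, A) = A*r/3 (E(r, A) = (r*A)/3 = (A*r)/3 = A*r/3)
z(j) = j²
Z(V) = 4 - V
m(t, X) = -4*t + 4*X (m(t, X) = (-5*t + 4*X) + t = -4*t + 4*X)
m(E(2, 0), Z(5))*(-1106) = (-4*0*2/3 + 4*(4 - 1*5))*(-1106) = (-4*0 + 4*(4 - 5))*(-1106) = (0 + 4*(-1))*(-1106) = (0 - 4)*(-1106) = -4*(-1106) = 4424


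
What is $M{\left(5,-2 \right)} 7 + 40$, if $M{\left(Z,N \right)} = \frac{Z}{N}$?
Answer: $\frac{45}{2} \approx 22.5$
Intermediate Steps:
$M{\left(5,-2 \right)} 7 + 40 = \frac{5}{-2} \cdot 7 + 40 = 5 \left(- \frac{1}{2}\right) 7 + 40 = \left(- \frac{5}{2}\right) 7 + 40 = - \frac{35}{2} + 40 = \frac{45}{2}$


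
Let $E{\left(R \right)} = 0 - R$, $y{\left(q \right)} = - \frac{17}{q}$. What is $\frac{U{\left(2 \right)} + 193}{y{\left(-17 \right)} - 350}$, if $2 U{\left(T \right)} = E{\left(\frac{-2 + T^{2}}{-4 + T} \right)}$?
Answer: $- \frac{387}{698} \approx -0.55444$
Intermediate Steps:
$E{\left(R \right)} = - R$
$U{\left(T \right)} = - \frac{-2 + T^{2}}{2 \left(-4 + T\right)}$ ($U{\left(T \right)} = \frac{\left(-1\right) \frac{-2 + T^{2}}{-4 + T}}{2} = \frac{\left(-1\right) \frac{1}{-4 + T} \left(-2 + T^{2}\right)}{2} = - \frac{-2 + T^{2}}{2 \left(-4 + T\right)}$)
$\frac{U{\left(2 \right)} + 193}{y{\left(-17 \right)} - 350} = \frac{\frac{2 - 2^{2}}{2 \left(-4 + 2\right)} + 193}{- \frac{17}{-17} - 350} = \frac{\frac{2 - 4}{2 \left(-2\right)} + 193}{\left(-17\right) \left(- \frac{1}{17}\right) - 350} = \frac{\frac{1}{2} \left(- \frac{1}{2}\right) \left(2 - 4\right) + 193}{1 - 350} = \frac{\frac{1}{2} \left(- \frac{1}{2}\right) \left(-2\right) + 193}{-349} = \left(\frac{1}{2} + 193\right) \left(- \frac{1}{349}\right) = \frac{387}{2} \left(- \frac{1}{349}\right) = - \frac{387}{698}$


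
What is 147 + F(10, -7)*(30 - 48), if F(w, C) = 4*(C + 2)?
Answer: 507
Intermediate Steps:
F(w, C) = 8 + 4*C (F(w, C) = 4*(2 + C) = 8 + 4*C)
147 + F(10, -7)*(30 - 48) = 147 + (8 + 4*(-7))*(30 - 48) = 147 + (8 - 28)*(-18) = 147 - 20*(-18) = 147 + 360 = 507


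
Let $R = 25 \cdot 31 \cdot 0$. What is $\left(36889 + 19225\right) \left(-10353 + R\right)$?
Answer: $-580948242$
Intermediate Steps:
$R = 0$ ($R = 775 \cdot 0 = 0$)
$\left(36889 + 19225\right) \left(-10353 + R\right) = \left(36889 + 19225\right) \left(-10353 + 0\right) = 56114 \left(-10353\right) = -580948242$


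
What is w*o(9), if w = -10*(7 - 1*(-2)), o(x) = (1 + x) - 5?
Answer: -450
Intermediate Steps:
o(x) = -4 + x
w = -90 (w = -10*(7 + 2) = -10*9 = -90)
w*o(9) = -90*(-4 + 9) = -90*5 = -450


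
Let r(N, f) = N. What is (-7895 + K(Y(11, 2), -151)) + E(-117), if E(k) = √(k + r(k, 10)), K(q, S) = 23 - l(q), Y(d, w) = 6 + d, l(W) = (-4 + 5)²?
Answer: -7873 + 3*I*√26 ≈ -7873.0 + 15.297*I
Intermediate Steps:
l(W) = 1 (l(W) = 1² = 1)
K(q, S) = 22 (K(q, S) = 23 - 1*1 = 23 - 1 = 22)
E(k) = √2*√k (E(k) = √(k + k) = √(2*k) = √2*√k)
(-7895 + K(Y(11, 2), -151)) + E(-117) = (-7895 + 22) + √2*√(-117) = -7873 + √2*(3*I*√13) = -7873 + 3*I*√26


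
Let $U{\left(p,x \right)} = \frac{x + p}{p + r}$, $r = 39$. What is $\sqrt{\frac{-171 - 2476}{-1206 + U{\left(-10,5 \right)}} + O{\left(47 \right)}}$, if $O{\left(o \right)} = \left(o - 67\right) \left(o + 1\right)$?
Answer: $\frac{i \sqrt{1171904130383}}{34979} \approx 30.948 i$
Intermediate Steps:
$U{\left(p,x \right)} = \frac{p + x}{39 + p}$ ($U{\left(p,x \right)} = \frac{x + p}{p + 39} = \frac{p + x}{39 + p}$)
$O{\left(o \right)} = \left(1 + o\right) \left(-67 + o\right)$ ($O{\left(o \right)} = \left(-67 + o\right) \left(1 + o\right) = \left(1 + o\right) \left(-67 + o\right)$)
$\sqrt{\frac{-171 - 2476}{-1206 + U{\left(-10,5 \right)}} + O{\left(47 \right)}} = \sqrt{\frac{-171 - 2476}{-1206 + \frac{-10 + 5}{39 - 10}} - \left(3169 - 2209\right)} = \sqrt{- \frac{2647}{-1206 + \frac{1}{29} \left(-5\right)} - 960} = \sqrt{- \frac{2647}{-1206 - \frac{5}{29}} - 960} = \sqrt{- \frac{2647}{- \frac{34979}{29}} - 960} = \sqrt{\left(-2647\right) \left(- \frac{29}{34979}\right) - 960} = \sqrt{\frac{76763}{34979} - 960} = \sqrt{- \frac{33503077}{34979}} = \frac{i \sqrt{1171904130383}}{34979}$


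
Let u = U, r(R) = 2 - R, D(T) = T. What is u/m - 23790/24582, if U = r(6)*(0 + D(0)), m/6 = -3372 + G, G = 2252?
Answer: -3965/4097 ≈ -0.96778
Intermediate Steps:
m = -6720 (m = 6*(-3372 + 2252) = 6*(-1120) = -6720)
U = 0 (U = (2 - 1*6)*(0 + 0) = (2 - 6)*0 = -4*0 = 0)
u = 0
u/m - 23790/24582 = 0/(-6720) - 23790/24582 = 0*(-1/6720) - 23790*1/24582 = 0 - 3965/4097 = -3965/4097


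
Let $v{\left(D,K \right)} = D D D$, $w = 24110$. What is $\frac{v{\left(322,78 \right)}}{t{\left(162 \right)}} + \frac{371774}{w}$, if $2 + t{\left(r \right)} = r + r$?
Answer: $\frac{1250096507}{12055} \approx 1.037 \cdot 10^{5}$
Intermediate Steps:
$t{\left(r \right)} = -2 + 2 r$ ($t{\left(r \right)} = -2 + \left(r + r\right) = -2 + 2 r$)
$v{\left(D,K \right)} = D^{3}$ ($v{\left(D,K \right)} = D^{2} D = D^{3}$)
$\frac{v{\left(322,78 \right)}}{t{\left(162 \right)}} + \frac{371774}{w} = \frac{322^{3}}{-2 + 2 \cdot 162} + \frac{371774}{24110} = \frac{33386248}{-2 + 324} + 371774 \cdot \frac{1}{24110} = \frac{33386248}{322} + \frac{185887}{12055} = 33386248 \cdot \frac{1}{322} + \frac{185887}{12055} = 103684 + \frac{185887}{12055} = \frac{1250096507}{12055}$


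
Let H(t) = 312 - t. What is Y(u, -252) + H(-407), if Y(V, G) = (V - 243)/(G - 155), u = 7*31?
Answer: 292659/407 ≈ 719.06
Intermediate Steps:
u = 217
Y(V, G) = (-243 + V)/(-155 + G)
Y(u, -252) + H(-407) = (-243 + 217)/(-155 - 252) + (312 - 1*(-407)) = -26/(-407) + (312 + 407) = -1/407*(-26) + 719 = 26/407 + 719 = 292659/407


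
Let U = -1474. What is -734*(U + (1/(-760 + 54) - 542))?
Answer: 522349999/353 ≈ 1.4797e+6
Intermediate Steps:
-734*(U + (1/(-760 + 54) - 542)) = -734*(-1474 + (1/(-760 + 54) - 542)) = -734*(-1474 + (1/(-706) - 542)) = -734*(-1474 + (-1/706 - 542)) = -734*(-1474 - 382653/706) = -734*(-1423297/706) = 522349999/353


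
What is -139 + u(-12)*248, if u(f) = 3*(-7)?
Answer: -5347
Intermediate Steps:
u(f) = -21
-139 + u(-12)*248 = -139 - 21*248 = -139 - 5208 = -5347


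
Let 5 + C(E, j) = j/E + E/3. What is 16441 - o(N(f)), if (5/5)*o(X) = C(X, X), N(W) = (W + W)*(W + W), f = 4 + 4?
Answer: 49079/3 ≈ 16360.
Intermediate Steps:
f = 8
N(W) = 4*W² (N(W) = (2*W)*(2*W) = 4*W²)
C(E, j) = -5 + E/3 + j/E (C(E, j) = -5 + (j/E + E/3) = -5 + (E/3 + j/E) = -5 + E/3 + j/E)
o(X) = -4 + X/3 (o(X) = -5 + X/3 + X/X = -5 + X/3 + 1 = -4 + X/3)
16441 - o(N(f)) = 16441 - (-4 + (4*8²)/3) = 16441 - (-4 + (4*64)/3) = 16441 - (-4 + (⅓)*256) = 16441 - (-4 + 256/3) = 16441 - 1*244/3 = 16441 - 244/3 = 49079/3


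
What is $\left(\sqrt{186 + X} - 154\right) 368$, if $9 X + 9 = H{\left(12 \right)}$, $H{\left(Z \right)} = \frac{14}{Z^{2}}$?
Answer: $-56672 + \frac{92 \sqrt{239774}}{9} \approx -51667.0$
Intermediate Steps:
$H{\left(Z \right)} = \frac{14}{Z^{2}}$
$X = - \frac{641}{648}$ ($X = -1 + \frac{14 \cdot \frac{1}{144}}{9} = -1 + \frac{1}{9} \cdot \frac{7}{72} = -1 + \frac{7}{648} = - \frac{641}{648} \approx -0.9892$)
$\left(\sqrt{186 + X} - 154\right) 368 = \left(\sqrt{186 - \frac{641}{648}} - 154\right) 368 = \left(\sqrt{\frac{119887}{648}} - 154\right) 368 = \left(\frac{\sqrt{239774}}{36} - 154\right) 368 = \left(-154 + \frac{\sqrt{239774}}{36}\right) 368 = -56672 + \frac{92 \sqrt{239774}}{9}$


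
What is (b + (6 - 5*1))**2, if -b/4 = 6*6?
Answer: 20449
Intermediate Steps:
b = -144 (b = -24*6 = -4*36 = -144)
(b + (6 - 5*1))**2 = (-144 + (6 - 5*1))**2 = (-144 + (6 - 5))**2 = (-144 + 1)**2 = (-143)**2 = 20449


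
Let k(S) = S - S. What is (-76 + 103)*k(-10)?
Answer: 0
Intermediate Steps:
k(S) = 0
(-76 + 103)*k(-10) = (-76 + 103)*0 = 27*0 = 0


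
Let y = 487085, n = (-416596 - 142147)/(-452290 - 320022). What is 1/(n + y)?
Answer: 772312/376182149263 ≈ 2.0530e-6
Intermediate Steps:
n = 558743/772312 (n = -558743/(-772312) = -558743*(-1/772312) = 558743/772312 ≈ 0.72347)
1/(n + y) = 1/(558743/772312 + 487085) = 1/(376182149263/772312) = 772312/376182149263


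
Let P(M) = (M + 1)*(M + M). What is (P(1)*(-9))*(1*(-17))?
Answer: 612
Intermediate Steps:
P(M) = 2*M*(1 + M) (P(M) = (1 + M)*(2*M) = 2*M*(1 + M))
(P(1)*(-9))*(1*(-17)) = ((2*1*(1 + 1))*(-9))*(1*(-17)) = ((2*1*2)*(-9))*(-17) = (4*(-9))*(-17) = -36*(-17) = 612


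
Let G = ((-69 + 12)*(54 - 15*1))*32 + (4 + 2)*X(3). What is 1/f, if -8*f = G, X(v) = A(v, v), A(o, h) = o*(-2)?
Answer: 2/17793 ≈ 0.00011240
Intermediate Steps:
A(o, h) = -2*o
X(v) = -2*v
G = -71172 (G = ((-69 + 12)*(54 - 15*1))*32 + (4 + 2)*(-2*3) = -57*(54 - 15)*32 + 6*(-6) = -57*39*32 - 36 = -2223*32 - 36 = -71136 - 36 = -71172)
f = 17793/2 (f = -⅛*(-71172) = 17793/2 ≈ 8896.5)
1/f = 1/(17793/2) = 2/17793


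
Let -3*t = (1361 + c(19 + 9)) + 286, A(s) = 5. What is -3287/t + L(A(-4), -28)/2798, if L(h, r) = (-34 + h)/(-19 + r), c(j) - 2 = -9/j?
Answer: 36311197375/6070711478 ≈ 5.9814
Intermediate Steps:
c(j) = 2 - 9/j
L(h, r) = (-34 + h)/(-19 + r)
t = -46163/84 (t = -((1361 + (2 - 9/(19 + 9))) + 286)/3 = -((1361 + (2 - 9/28)) + 286)/3 = -((1361 + 47/28) + 286)/3 = -(38155/28 + 286)/3 = -⅓*46163/28 = -46163/84 ≈ -549.56)
-3287/t + L(A(-4), -28)/2798 = -3287/(-46163/84) + ((-34 + 5)/(-19 - 28))/2798 = -3287*(-84/46163) + (-29/(-47))*(1/2798) = 276108/46163 - 1/47*(-29)*(1/2798) = 276108/46163 + (29/47)*(1/2798) = 276108/46163 + 29/131506 = 36311197375/6070711478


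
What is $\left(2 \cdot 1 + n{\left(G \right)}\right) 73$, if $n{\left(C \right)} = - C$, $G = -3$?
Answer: $365$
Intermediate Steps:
$\left(2 \cdot 1 + n{\left(G \right)}\right) 73 = \left(2 \cdot 1 - -3\right) 73 = \left(2 + 3\right) 73 = 5 \cdot 73 = 365$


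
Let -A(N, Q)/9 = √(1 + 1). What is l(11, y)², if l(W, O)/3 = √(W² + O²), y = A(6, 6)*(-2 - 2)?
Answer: 24417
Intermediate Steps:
A(N, Q) = -9*√2 (A(N, Q) = -9*√(1 + 1) = -9*√2)
y = 36*√2 (y = (-9*√2)*(-2 - 2) = -9*√2*(-4) = 36*√2 ≈ 50.912)
l(W, O) = 3*√(O² + W²) (l(W, O) = 3*√(W² + O²) = 3*√(O² + W²))
l(11, y)² = (3*√((36*√2)² + 11²))² = (3*√(2592 + 121))² = (3*√2713)² = 24417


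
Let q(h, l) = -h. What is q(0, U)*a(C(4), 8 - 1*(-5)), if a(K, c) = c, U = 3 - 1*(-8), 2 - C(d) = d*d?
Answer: 0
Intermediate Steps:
C(d) = 2 - d² (C(d) = 2 - d*d = 2 - d²)
U = 11 (U = 3 + 8 = 11)
q(0, U)*a(C(4), 8 - 1*(-5)) = (-1*0)*(8 - 1*(-5)) = 0*(8 + 5) = 0*13 = 0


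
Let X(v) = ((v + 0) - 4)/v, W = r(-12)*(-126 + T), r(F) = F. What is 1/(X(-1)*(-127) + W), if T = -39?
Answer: 1/1345 ≈ 0.00074349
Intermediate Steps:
W = 1980 (W = -12*(-126 - 39) = -12*(-165) = 1980)
X(v) = (-4 + v)/v (X(v) = (v - 4)/v = (-4 + v)/v)
1/(X(-1)*(-127) + W) = 1/(((-4 - 1)/(-1))*(-127) + 1980) = 1/(-1*(-5)*(-127) + 1980) = 1/(5*(-127) + 1980) = 1/(-635 + 1980) = 1/1345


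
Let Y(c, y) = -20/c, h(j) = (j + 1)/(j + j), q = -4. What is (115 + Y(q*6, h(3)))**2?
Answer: 483025/36 ≈ 13417.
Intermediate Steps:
h(j) = (1 + j)/(2*j) (h(j) = (1 + j)/((2*j)) = (1 + j)*(1/(2*j)) = (1 + j)/(2*j))
(115 + Y(q*6, h(3)))**2 = (115 - 20/((-4*6)))**2 = (115 - 20/(-24))**2 = (115 - 20*(-1/24))**2 = (115 + 5/6)**2 = (695/6)**2 = 483025/36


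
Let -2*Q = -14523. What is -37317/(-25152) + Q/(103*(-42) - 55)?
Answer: -6385157/36730304 ≈ -0.17384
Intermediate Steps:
Q = 14523/2 (Q = -1/2*(-14523) = 14523/2 ≈ 7261.5)
-37317/(-25152) + Q/(103*(-42) - 55) = -37317/(-25152) + 14523/(2*(103*(-42) - 55)) = -37317*(-1/25152) + 14523/(2*(-4326 - 55)) = 12439/8384 + (14523/2)/(-4381) = 12439/8384 + (14523/2)*(-1/4381) = 12439/8384 - 14523/8762 = -6385157/36730304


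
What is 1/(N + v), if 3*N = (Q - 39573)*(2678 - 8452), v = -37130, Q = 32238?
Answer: 1/14080300 ≈ 7.1021e-8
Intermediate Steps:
N = 14117430 (N = ((32238 - 39573)*(2678 - 8452))/3 = (-7335*(-5774))/3 = (⅓)*42352290 = 14117430)
1/(N + v) = 1/(14117430 - 37130) = 1/14080300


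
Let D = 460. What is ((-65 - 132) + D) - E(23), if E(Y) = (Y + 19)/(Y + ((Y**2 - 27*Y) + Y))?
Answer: 6070/23 ≈ 263.91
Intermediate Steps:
E(Y) = (19 + Y)/(Y**2 - 25*Y) (E(Y) = (19 + Y)/(Y + (Y**2 - 26*Y)) = (19 + Y)/(Y**2 - 25*Y))
((-65 - 132) + D) - E(23) = ((-65 - 132) + 460) - (19 + 23)/(23*(-25 + 23)) = (-197 + 460) - 42/(23*(-2)) = 263 - (-1)*42/(23*2) = 263 - 1*(-21/23) = 263 + 21/23 = 6070/23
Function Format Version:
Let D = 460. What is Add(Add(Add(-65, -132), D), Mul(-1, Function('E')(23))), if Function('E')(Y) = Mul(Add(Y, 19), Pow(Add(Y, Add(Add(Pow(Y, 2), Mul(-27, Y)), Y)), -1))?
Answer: Rational(6070, 23) ≈ 263.91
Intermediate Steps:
Function('E')(Y) = Mul(Pow(Add(Pow(Y, 2), Mul(-25, Y)), -1), Add(19, Y)) (Function('E')(Y) = Mul(Add(19, Y), Pow(Add(Y, Add(Pow(Y, 2), Mul(-26, Y))), -1)) = Mul(Add(19, Y), Pow(Add(Pow(Y, 2), Mul(-25, Y)), -1)) = Mul(Pow(Add(Pow(Y, 2), Mul(-25, Y)), -1), Add(19, Y)))
Add(Add(Add(-65, -132), D), Mul(-1, Function('E')(23))) = Add(Add(Add(-65, -132), 460), Mul(-1, Mul(Pow(23, -1), Pow(Add(-25, 23), -1), Add(19, 23)))) = Add(Add(-197, 460), Mul(-1, Mul(Rational(1, 23), Pow(-2, -1), 42))) = Add(263, Mul(-1, Mul(Rational(1, 23), Rational(-1, 2), 42))) = Add(263, Mul(-1, Rational(-21, 23))) = Add(263, Rational(21, 23)) = Rational(6070, 23)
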